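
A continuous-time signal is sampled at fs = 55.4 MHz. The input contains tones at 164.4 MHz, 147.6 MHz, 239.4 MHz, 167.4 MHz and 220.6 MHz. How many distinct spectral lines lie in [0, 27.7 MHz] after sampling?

fs/2 = 27.7 MHz.
164.4 MHz mod fs = 53.6 MHz.
53.6 MHz > fs/2 = 27.7 MHz, folds to fs − 53.6 MHz = 1.8 MHz.
147.6 MHz mod fs = 36.8 MHz.
36.8 MHz > fs/2 = 27.7 MHz, folds to fs − 36.8 MHz = 18.6 MHz.
239.4 MHz mod fs = 17.8 MHz.
17.8 MHz ≤ fs/2 = 27.7 MHz, appears at 17.8 MHz.
167.4 MHz mod fs = 1.2 MHz.
1.2 MHz ≤ fs/2 = 27.7 MHz, appears at 1.2 MHz.
220.6 MHz mod fs = 54.4 MHz.
54.4 MHz > fs/2 = 27.7 MHz, folds to fs − 54.4 MHz = 1 MHz.
Distinct values: {1 MHz, 1.2 MHz, 1.8 MHz, 17.8 MHz, 18.6 MHz} → 5.

5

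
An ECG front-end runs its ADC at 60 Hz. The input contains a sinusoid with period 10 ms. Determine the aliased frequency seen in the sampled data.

20 Hz

T = 10 ms → f = 1/T = 100 Hz.
100 Hz mod fs = 40 Hz.
40 Hz > fs/2 = 30 Hz, folds to fs − 40 Hz = 20 Hz.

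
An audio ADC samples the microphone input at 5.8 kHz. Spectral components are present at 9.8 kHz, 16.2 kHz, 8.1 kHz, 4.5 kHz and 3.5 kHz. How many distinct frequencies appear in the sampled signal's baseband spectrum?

4

fs/2 = 2.9 kHz.
9.8 kHz mod fs = 4 kHz.
4 kHz > fs/2 = 2.9 kHz, folds to fs − 4 kHz = 1.8 kHz.
16.2 kHz mod fs = 4.6 kHz.
4.6 kHz > fs/2 = 2.9 kHz, folds to fs − 4.6 kHz = 1.2 kHz.
8.1 kHz mod fs = 2.3 kHz.
2.3 kHz ≤ fs/2 = 2.9 kHz, appears at 2.3 kHz.
4.5 kHz > fs/2 = 2.9 kHz, folds to fs − 4.5 kHz = 1.3 kHz.
3.5 kHz > fs/2 = 2.9 kHz, folds to fs − 3.5 kHz = 2.3 kHz.
Distinct values: {1.2 kHz, 1.3 kHz, 1.8 kHz, 2.3 kHz} → 4.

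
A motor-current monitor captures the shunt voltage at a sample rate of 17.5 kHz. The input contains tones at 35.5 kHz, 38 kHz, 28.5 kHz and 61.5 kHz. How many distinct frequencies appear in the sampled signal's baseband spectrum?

4

fs/2 = 8.75 kHz.
35.5 kHz mod fs = 0.5 kHz.
0.5 kHz ≤ fs/2 = 8.75 kHz, appears at 0.5 kHz.
38 kHz mod fs = 3 kHz.
3 kHz ≤ fs/2 = 8.75 kHz, appears at 3 kHz.
28.5 kHz mod fs = 11 kHz.
11 kHz > fs/2 = 8.75 kHz, folds to fs − 11 kHz = 6.5 kHz.
61.5 kHz mod fs = 9 kHz.
9 kHz > fs/2 = 8.75 kHz, folds to fs − 9 kHz = 8.5 kHz.
Distinct values: {0.5 kHz, 3 kHz, 6.5 kHz, 8.5 kHz} → 4.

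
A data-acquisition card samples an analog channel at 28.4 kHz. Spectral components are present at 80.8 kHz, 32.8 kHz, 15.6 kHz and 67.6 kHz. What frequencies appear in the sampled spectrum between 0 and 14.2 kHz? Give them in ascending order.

4.4 kHz, 10.8 kHz, 12.8 kHz

fs/2 = 14.2 kHz.
80.8 kHz mod fs = 24 kHz.
24 kHz > fs/2 = 14.2 kHz, folds to fs − 24 kHz = 4.4 kHz.
32.8 kHz mod fs = 4.4 kHz.
4.4 kHz ≤ fs/2 = 14.2 kHz, appears at 4.4 kHz.
15.6 kHz > fs/2 = 14.2 kHz, folds to fs − 15.6 kHz = 12.8 kHz.
67.6 kHz mod fs = 10.8 kHz.
10.8 kHz ≤ fs/2 = 14.2 kHz, appears at 10.8 kHz.
Distinct values: {4.4 kHz, 10.8 kHz, 12.8 kHz}.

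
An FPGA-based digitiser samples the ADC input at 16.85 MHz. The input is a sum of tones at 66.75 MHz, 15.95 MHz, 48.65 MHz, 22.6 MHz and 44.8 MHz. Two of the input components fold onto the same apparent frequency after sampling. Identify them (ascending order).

22.6 MHz, 44.8 MHz

fs/2 = 8.425 MHz.
66.75 MHz mod fs = 16.2 MHz.
16.2 MHz > fs/2 = 8.425 MHz, folds to fs − 16.2 MHz = 0.65 MHz.
15.95 MHz > fs/2 = 8.425 MHz, folds to fs − 15.95 MHz = 0.9 MHz.
48.65 MHz mod fs = 14.95 MHz.
14.95 MHz > fs/2 = 8.425 MHz, folds to fs − 14.95 MHz = 1.9 MHz.
22.6 MHz mod fs = 5.75 MHz.
5.75 MHz ≤ fs/2 = 8.425 MHz, appears at 5.75 MHz.
44.8 MHz mod fs = 11.1 MHz.
11.1 MHz > fs/2 = 8.425 MHz, folds to fs − 11.1 MHz = 5.75 MHz.
22.6 MHz and 44.8 MHz both map to 5.75 MHz.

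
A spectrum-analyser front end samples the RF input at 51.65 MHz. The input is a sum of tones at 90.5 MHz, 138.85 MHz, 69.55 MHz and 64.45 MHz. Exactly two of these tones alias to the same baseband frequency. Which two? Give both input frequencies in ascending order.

fs/2 = 25.825 MHz.
90.5 MHz mod fs = 38.85 MHz.
38.85 MHz > fs/2 = 25.825 MHz, folds to fs − 38.85 MHz = 12.8 MHz.
138.85 MHz mod fs = 35.55 MHz.
35.55 MHz > fs/2 = 25.825 MHz, folds to fs − 35.55 MHz = 16.1 MHz.
69.55 MHz mod fs = 17.9 MHz.
17.9 MHz ≤ fs/2 = 25.825 MHz, appears at 17.9 MHz.
64.45 MHz mod fs = 12.8 MHz.
12.8 MHz ≤ fs/2 = 25.825 MHz, appears at 12.8 MHz.
64.45 MHz and 90.5 MHz both map to 12.8 MHz.

64.45 MHz, 90.5 MHz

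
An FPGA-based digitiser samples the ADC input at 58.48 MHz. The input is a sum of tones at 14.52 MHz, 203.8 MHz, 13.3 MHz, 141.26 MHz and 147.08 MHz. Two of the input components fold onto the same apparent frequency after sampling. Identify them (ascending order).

fs/2 = 29.24 MHz.
14.52 MHz ≤ fs/2 = 29.24 MHz, passes unchanged.
203.8 MHz mod fs = 28.36 MHz.
28.36 MHz ≤ fs/2 = 29.24 MHz, appears at 28.36 MHz.
13.3 MHz ≤ fs/2 = 29.24 MHz, passes unchanged.
141.26 MHz mod fs = 24.3 MHz.
24.3 MHz ≤ fs/2 = 29.24 MHz, appears at 24.3 MHz.
147.08 MHz mod fs = 30.12 MHz.
30.12 MHz > fs/2 = 29.24 MHz, folds to fs − 30.12 MHz = 28.36 MHz.
147.08 MHz and 203.8 MHz both map to 28.36 MHz.

147.08 MHz, 203.8 MHz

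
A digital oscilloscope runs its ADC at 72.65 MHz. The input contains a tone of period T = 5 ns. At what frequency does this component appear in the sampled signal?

T = 5 ns → f = 1/T = 200 MHz.
200 MHz mod fs = 54.7 MHz.
54.7 MHz > fs/2 = 36.325 MHz, folds to fs − 54.7 MHz = 17.95 MHz.

17.95 MHz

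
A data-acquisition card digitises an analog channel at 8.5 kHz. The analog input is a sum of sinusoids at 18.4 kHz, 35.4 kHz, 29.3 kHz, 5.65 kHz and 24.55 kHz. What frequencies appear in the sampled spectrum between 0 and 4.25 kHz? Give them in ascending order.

0.95 kHz, 1.4 kHz, 2.85 kHz, 3.8 kHz

fs/2 = 4.25 kHz.
18.4 kHz mod fs = 1.4 kHz.
1.4 kHz ≤ fs/2 = 4.25 kHz, appears at 1.4 kHz.
35.4 kHz mod fs = 1.4 kHz.
1.4 kHz ≤ fs/2 = 4.25 kHz, appears at 1.4 kHz.
29.3 kHz mod fs = 3.8 kHz.
3.8 kHz ≤ fs/2 = 4.25 kHz, appears at 3.8 kHz.
5.65 kHz > fs/2 = 4.25 kHz, folds to fs − 5.65 kHz = 2.85 kHz.
24.55 kHz mod fs = 7.55 kHz.
7.55 kHz > fs/2 = 4.25 kHz, folds to fs − 7.55 kHz = 0.95 kHz.
Distinct values: {0.95 kHz, 1.4 kHz, 2.85 kHz, 3.8 kHz}.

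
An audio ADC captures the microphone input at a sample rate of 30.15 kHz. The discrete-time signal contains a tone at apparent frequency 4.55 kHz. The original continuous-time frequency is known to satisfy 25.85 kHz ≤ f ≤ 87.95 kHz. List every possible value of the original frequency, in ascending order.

Frequencies that alias to 4.55 kHz are k·fs ± 4.55 kHz for integer k ≥ 0.
k=0: 4.55 kHz.
k=1: 25.6 kHz, 34.7 kHz.
k=2: 55.75 kHz, 64.85 kHz.
k=3: 85.9 kHz, 95 kHz.
k=4: 116.05 kHz, 125.15 kHz.
Within [25.85 kHz, 87.95 kHz]: 34.7 kHz, 55.75 kHz, 64.85 kHz, 85.9 kHz.

34.7 kHz, 55.75 kHz, 64.85 kHz, 85.9 kHz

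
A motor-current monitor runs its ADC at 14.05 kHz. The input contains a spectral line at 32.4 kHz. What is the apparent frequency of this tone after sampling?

32.4 kHz mod fs = 4.3 kHz.
4.3 kHz ≤ fs/2 = 7.025 kHz, appears at 4.3 kHz.

4.3 kHz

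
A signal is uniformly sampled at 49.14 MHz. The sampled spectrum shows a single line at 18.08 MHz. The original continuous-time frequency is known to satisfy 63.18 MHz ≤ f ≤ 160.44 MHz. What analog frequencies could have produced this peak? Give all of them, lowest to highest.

67.22 MHz, 80.2 MHz, 116.36 MHz, 129.34 MHz

Frequencies that alias to 18.08 MHz are k·fs ± 18.08 MHz for integer k ≥ 0.
k=0: 18.08 MHz.
k=1: 31.06 MHz, 67.22 MHz.
k=2: 80.2 MHz, 116.36 MHz.
k=3: 129.34 MHz, 165.5 MHz.
k=4: 178.48 MHz, 214.64 MHz.
Within [63.18 MHz, 160.44 MHz]: 67.22 MHz, 80.2 MHz, 116.36 MHz, 129.34 MHz.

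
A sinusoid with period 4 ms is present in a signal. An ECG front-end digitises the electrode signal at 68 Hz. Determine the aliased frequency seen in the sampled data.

T = 4 ms → f = 1/T = 250 Hz.
250 Hz mod fs = 46 Hz.
46 Hz > fs/2 = 34 Hz, folds to fs − 46 Hz = 22 Hz.

22 Hz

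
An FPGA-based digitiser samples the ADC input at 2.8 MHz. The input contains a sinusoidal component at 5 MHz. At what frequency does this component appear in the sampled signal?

0.6 MHz

5 MHz mod fs = 2.2 MHz.
2.2 MHz > fs/2 = 1.4 MHz, folds to fs − 2.2 MHz = 0.6 MHz.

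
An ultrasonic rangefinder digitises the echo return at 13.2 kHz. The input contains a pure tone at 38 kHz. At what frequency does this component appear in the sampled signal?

1.6 kHz

38 kHz mod fs = 11.6 kHz.
11.6 kHz > fs/2 = 6.6 kHz, folds to fs − 11.6 kHz = 1.6 kHz.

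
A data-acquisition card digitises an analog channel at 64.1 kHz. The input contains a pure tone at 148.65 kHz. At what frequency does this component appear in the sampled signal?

20.45 kHz

148.65 kHz mod fs = 20.45 kHz.
20.45 kHz ≤ fs/2 = 32.05 kHz, appears at 20.45 kHz.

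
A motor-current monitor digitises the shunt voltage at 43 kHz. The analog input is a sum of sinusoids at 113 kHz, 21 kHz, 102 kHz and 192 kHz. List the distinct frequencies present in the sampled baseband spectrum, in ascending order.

16 kHz, 20 kHz, 21 kHz

fs/2 = 21.5 kHz.
113 kHz mod fs = 27 kHz.
27 kHz > fs/2 = 21.5 kHz, folds to fs − 27 kHz = 16 kHz.
21 kHz ≤ fs/2 = 21.5 kHz, passes unchanged.
102 kHz mod fs = 16 kHz.
16 kHz ≤ fs/2 = 21.5 kHz, appears at 16 kHz.
192 kHz mod fs = 20 kHz.
20 kHz ≤ fs/2 = 21.5 kHz, appears at 20 kHz.
Distinct values: {16 kHz, 20 kHz, 21 kHz}.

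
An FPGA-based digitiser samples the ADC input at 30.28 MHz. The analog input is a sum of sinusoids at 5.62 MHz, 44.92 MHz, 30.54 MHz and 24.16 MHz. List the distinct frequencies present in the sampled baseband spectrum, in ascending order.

0.26 MHz, 5.62 MHz, 6.12 MHz, 14.64 MHz

fs/2 = 15.14 MHz.
5.62 MHz ≤ fs/2 = 15.14 MHz, passes unchanged.
44.92 MHz mod fs = 14.64 MHz.
14.64 MHz ≤ fs/2 = 15.14 MHz, appears at 14.64 MHz.
30.54 MHz mod fs = 0.26 MHz.
0.26 MHz ≤ fs/2 = 15.14 MHz, appears at 0.26 MHz.
24.16 MHz > fs/2 = 15.14 MHz, folds to fs − 24.16 MHz = 6.12 MHz.
Distinct values: {0.26 MHz, 5.62 MHz, 6.12 MHz, 14.64 MHz}.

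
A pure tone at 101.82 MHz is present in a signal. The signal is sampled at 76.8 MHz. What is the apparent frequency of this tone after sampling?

101.82 MHz mod fs = 25.02 MHz.
25.02 MHz ≤ fs/2 = 38.4 MHz, appears at 25.02 MHz.

25.02 MHz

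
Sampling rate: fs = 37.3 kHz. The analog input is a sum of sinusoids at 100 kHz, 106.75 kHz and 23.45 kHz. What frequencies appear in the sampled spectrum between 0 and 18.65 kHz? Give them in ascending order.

5.15 kHz, 11.9 kHz, 13.85 kHz

fs/2 = 18.65 kHz.
100 kHz mod fs = 25.4 kHz.
25.4 kHz > fs/2 = 18.65 kHz, folds to fs − 25.4 kHz = 11.9 kHz.
106.75 kHz mod fs = 32.15 kHz.
32.15 kHz > fs/2 = 18.65 kHz, folds to fs − 32.15 kHz = 5.15 kHz.
23.45 kHz > fs/2 = 18.65 kHz, folds to fs − 23.45 kHz = 13.85 kHz.
Distinct values: {5.15 kHz, 11.9 kHz, 13.85 kHz}.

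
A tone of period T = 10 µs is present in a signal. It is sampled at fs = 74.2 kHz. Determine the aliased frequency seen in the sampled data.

T = 10 µs → f = 1/T = 100 kHz.
100 kHz mod fs = 25.8 kHz.
25.8 kHz ≤ fs/2 = 37.1 kHz, appears at 25.8 kHz.

25.8 kHz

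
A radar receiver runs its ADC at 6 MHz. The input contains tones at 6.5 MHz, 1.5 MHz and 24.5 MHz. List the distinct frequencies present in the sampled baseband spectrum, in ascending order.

fs/2 = 3 MHz.
6.5 MHz mod fs = 0.5 MHz.
0.5 MHz ≤ fs/2 = 3 MHz, appears at 0.5 MHz.
1.5 MHz ≤ fs/2 = 3 MHz, passes unchanged.
24.5 MHz mod fs = 0.5 MHz.
0.5 MHz ≤ fs/2 = 3 MHz, appears at 0.5 MHz.
Distinct values: {0.5 MHz, 1.5 MHz}.

0.5 MHz, 1.5 MHz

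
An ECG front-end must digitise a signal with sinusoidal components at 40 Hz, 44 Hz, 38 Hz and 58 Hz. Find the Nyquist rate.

116 Hz

Highest-frequency component: 58 Hz.
Nyquist rate = 2 × 58 Hz = 116 Hz.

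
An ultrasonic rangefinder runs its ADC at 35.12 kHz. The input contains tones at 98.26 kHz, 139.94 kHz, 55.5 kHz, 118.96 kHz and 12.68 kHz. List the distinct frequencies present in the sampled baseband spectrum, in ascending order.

0.54 kHz, 7.1 kHz, 12.68 kHz, 13.6 kHz, 14.74 kHz

fs/2 = 17.56 kHz.
98.26 kHz mod fs = 28.02 kHz.
28.02 kHz > fs/2 = 17.56 kHz, folds to fs − 28.02 kHz = 7.1 kHz.
139.94 kHz mod fs = 34.58 kHz.
34.58 kHz > fs/2 = 17.56 kHz, folds to fs − 34.58 kHz = 0.54 kHz.
55.5 kHz mod fs = 20.38 kHz.
20.38 kHz > fs/2 = 17.56 kHz, folds to fs − 20.38 kHz = 14.74 kHz.
118.96 kHz mod fs = 13.6 kHz.
13.6 kHz ≤ fs/2 = 17.56 kHz, appears at 13.6 kHz.
12.68 kHz ≤ fs/2 = 17.56 kHz, passes unchanged.
Distinct values: {0.54 kHz, 7.1 kHz, 12.68 kHz, 13.6 kHz, 14.74 kHz}.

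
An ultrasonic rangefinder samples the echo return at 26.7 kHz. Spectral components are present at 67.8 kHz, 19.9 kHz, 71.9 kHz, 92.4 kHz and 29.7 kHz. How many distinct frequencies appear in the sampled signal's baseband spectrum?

4

fs/2 = 13.35 kHz.
67.8 kHz mod fs = 14.4 kHz.
14.4 kHz > fs/2 = 13.35 kHz, folds to fs − 14.4 kHz = 12.3 kHz.
19.9 kHz > fs/2 = 13.35 kHz, folds to fs − 19.9 kHz = 6.8 kHz.
71.9 kHz mod fs = 18.5 kHz.
18.5 kHz > fs/2 = 13.35 kHz, folds to fs − 18.5 kHz = 8.2 kHz.
92.4 kHz mod fs = 12.3 kHz.
12.3 kHz ≤ fs/2 = 13.35 kHz, appears at 12.3 kHz.
29.7 kHz mod fs = 3 kHz.
3 kHz ≤ fs/2 = 13.35 kHz, appears at 3 kHz.
Distinct values: {3 kHz, 6.8 kHz, 8.2 kHz, 12.3 kHz} → 4.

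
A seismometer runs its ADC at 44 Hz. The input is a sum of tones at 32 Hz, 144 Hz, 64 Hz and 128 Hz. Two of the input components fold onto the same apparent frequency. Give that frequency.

fs/2 = 22 Hz.
32 Hz > fs/2 = 22 Hz, folds to fs − 32 Hz = 12 Hz.
144 Hz mod fs = 12 Hz.
12 Hz ≤ fs/2 = 22 Hz, appears at 12 Hz.
64 Hz mod fs = 20 Hz.
20 Hz ≤ fs/2 = 22 Hz, appears at 20 Hz.
128 Hz mod fs = 40 Hz.
40 Hz > fs/2 = 22 Hz, folds to fs − 40 Hz = 4 Hz.
32 Hz and 144 Hz both map to 12 Hz.

12 Hz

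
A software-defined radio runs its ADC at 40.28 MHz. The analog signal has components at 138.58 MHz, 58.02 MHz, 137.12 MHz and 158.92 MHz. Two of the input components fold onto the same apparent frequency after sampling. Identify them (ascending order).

58.02 MHz, 138.58 MHz

fs/2 = 20.14 MHz.
138.58 MHz mod fs = 17.74 MHz.
17.74 MHz ≤ fs/2 = 20.14 MHz, appears at 17.74 MHz.
58.02 MHz mod fs = 17.74 MHz.
17.74 MHz ≤ fs/2 = 20.14 MHz, appears at 17.74 MHz.
137.12 MHz mod fs = 16.28 MHz.
16.28 MHz ≤ fs/2 = 20.14 MHz, appears at 16.28 MHz.
158.92 MHz mod fs = 38.08 MHz.
38.08 MHz > fs/2 = 20.14 MHz, folds to fs − 38.08 MHz = 2.2 MHz.
58.02 MHz and 138.58 MHz both map to 17.74 MHz.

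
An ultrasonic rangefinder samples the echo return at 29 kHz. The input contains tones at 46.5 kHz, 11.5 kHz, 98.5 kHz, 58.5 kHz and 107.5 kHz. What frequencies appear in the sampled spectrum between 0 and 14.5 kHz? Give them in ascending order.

0.5 kHz, 8.5 kHz, 11.5 kHz

fs/2 = 14.5 kHz.
46.5 kHz mod fs = 17.5 kHz.
17.5 kHz > fs/2 = 14.5 kHz, folds to fs − 17.5 kHz = 11.5 kHz.
11.5 kHz ≤ fs/2 = 14.5 kHz, passes unchanged.
98.5 kHz mod fs = 11.5 kHz.
11.5 kHz ≤ fs/2 = 14.5 kHz, appears at 11.5 kHz.
58.5 kHz mod fs = 0.5 kHz.
0.5 kHz ≤ fs/2 = 14.5 kHz, appears at 0.5 kHz.
107.5 kHz mod fs = 20.5 kHz.
20.5 kHz > fs/2 = 14.5 kHz, folds to fs − 20.5 kHz = 8.5 kHz.
Distinct values: {0.5 kHz, 8.5 kHz, 11.5 kHz}.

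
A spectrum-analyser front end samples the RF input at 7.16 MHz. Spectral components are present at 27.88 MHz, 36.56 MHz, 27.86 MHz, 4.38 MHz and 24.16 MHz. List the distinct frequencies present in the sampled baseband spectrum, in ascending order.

fs/2 = 3.58 MHz.
27.88 MHz mod fs = 6.4 MHz.
6.4 MHz > fs/2 = 3.58 MHz, folds to fs − 6.4 MHz = 0.76 MHz.
36.56 MHz mod fs = 0.76 MHz.
0.76 MHz ≤ fs/2 = 3.58 MHz, appears at 0.76 MHz.
27.86 MHz mod fs = 6.38 MHz.
6.38 MHz > fs/2 = 3.58 MHz, folds to fs − 6.38 MHz = 0.78 MHz.
4.38 MHz > fs/2 = 3.58 MHz, folds to fs − 4.38 MHz = 2.78 MHz.
24.16 MHz mod fs = 2.68 MHz.
2.68 MHz ≤ fs/2 = 3.58 MHz, appears at 2.68 MHz.
Distinct values: {0.76 MHz, 0.78 MHz, 2.68 MHz, 2.78 MHz}.

0.76 MHz, 0.78 MHz, 2.68 MHz, 2.78 MHz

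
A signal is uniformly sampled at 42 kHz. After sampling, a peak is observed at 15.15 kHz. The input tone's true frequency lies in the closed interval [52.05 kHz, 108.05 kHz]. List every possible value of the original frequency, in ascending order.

Frequencies that alias to 15.15 kHz are k·fs ± 15.15 kHz for integer k ≥ 0.
k=0: 15.15 kHz.
k=1: 26.85 kHz, 57.15 kHz.
k=2: 68.85 kHz, 99.15 kHz.
k=3: 110.85 kHz, 141.15 kHz.
Within [52.05 kHz, 108.05 kHz]: 57.15 kHz, 68.85 kHz, 99.15 kHz.

57.15 kHz, 68.85 kHz, 99.15 kHz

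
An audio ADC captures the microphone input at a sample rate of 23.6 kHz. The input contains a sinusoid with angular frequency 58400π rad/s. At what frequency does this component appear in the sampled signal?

5.6 kHz

ω = 58400π rad/s → f = ω/(2π) = 29200 Hz = 29.2 kHz.
29.2 kHz mod fs = 5.6 kHz.
5.6 kHz ≤ fs/2 = 11.8 kHz, appears at 5.6 kHz.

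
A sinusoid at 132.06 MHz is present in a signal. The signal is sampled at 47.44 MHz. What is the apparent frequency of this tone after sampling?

132.06 MHz mod fs = 37.18 MHz.
37.18 MHz > fs/2 = 23.72 MHz, folds to fs − 37.18 MHz = 10.26 MHz.

10.26 MHz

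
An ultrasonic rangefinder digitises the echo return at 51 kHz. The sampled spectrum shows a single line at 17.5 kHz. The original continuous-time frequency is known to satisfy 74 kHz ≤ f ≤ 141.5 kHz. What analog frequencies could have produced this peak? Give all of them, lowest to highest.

84.5 kHz, 119.5 kHz, 135.5 kHz

Frequencies that alias to 17.5 kHz are k·fs ± 17.5 kHz for integer k ≥ 0.
k=0: 17.5 kHz.
k=1: 33.5 kHz, 68.5 kHz.
k=2: 84.5 kHz, 119.5 kHz.
k=3: 135.5 kHz, 170.5 kHz.
k=4: 186.5 kHz, 221.5 kHz.
Within [74 kHz, 141.5 kHz]: 84.5 kHz, 119.5 kHz, 135.5 kHz.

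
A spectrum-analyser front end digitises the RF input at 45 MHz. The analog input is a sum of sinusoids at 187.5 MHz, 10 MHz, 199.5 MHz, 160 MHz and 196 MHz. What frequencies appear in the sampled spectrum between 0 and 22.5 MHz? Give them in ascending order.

fs/2 = 22.5 MHz.
187.5 MHz mod fs = 7.5 MHz.
7.5 MHz ≤ fs/2 = 22.5 MHz, appears at 7.5 MHz.
10 MHz ≤ fs/2 = 22.5 MHz, passes unchanged.
199.5 MHz mod fs = 19.5 MHz.
19.5 MHz ≤ fs/2 = 22.5 MHz, appears at 19.5 MHz.
160 MHz mod fs = 25 MHz.
25 MHz > fs/2 = 22.5 MHz, folds to fs − 25 MHz = 20 MHz.
196 MHz mod fs = 16 MHz.
16 MHz ≤ fs/2 = 22.5 MHz, appears at 16 MHz.
Distinct values: {7.5 MHz, 10 MHz, 16 MHz, 19.5 MHz, 20 MHz}.

7.5 MHz, 10 MHz, 16 MHz, 19.5 MHz, 20 MHz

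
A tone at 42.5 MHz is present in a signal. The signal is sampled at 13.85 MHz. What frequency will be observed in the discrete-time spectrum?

0.95 MHz

42.5 MHz mod fs = 0.95 MHz.
0.95 MHz ≤ fs/2 = 6.925 MHz, appears at 0.95 MHz.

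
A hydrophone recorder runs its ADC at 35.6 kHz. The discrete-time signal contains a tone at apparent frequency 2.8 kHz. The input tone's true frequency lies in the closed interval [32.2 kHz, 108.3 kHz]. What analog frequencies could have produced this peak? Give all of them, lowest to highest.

32.8 kHz, 38.4 kHz, 68.4 kHz, 74 kHz, 104 kHz

Frequencies that alias to 2.8 kHz are k·fs ± 2.8 kHz for integer k ≥ 0.
k=0: 2.8 kHz.
k=1: 32.8 kHz, 38.4 kHz.
k=2: 68.4 kHz, 74 kHz.
k=3: 104 kHz, 109.6 kHz.
k=4: 139.6 kHz, 145.2 kHz.
Within [32.2 kHz, 108.3 kHz]: 32.8 kHz, 38.4 kHz, 68.4 kHz, 74 kHz, 104 kHz.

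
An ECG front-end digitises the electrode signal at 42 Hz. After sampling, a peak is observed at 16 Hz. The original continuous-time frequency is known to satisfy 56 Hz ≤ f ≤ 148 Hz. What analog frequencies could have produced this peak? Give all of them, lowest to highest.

Frequencies that alias to 16 Hz are k·fs ± 16 Hz for integer k ≥ 0.
k=0: 16 Hz.
k=1: 26 Hz, 58 Hz.
k=2: 68 Hz, 100 Hz.
k=3: 110 Hz, 142 Hz.
k=4: 152 Hz, 184 Hz.
Within [56 Hz, 148 Hz]: 58 Hz, 68 Hz, 100 Hz, 110 Hz, 142 Hz.

58 Hz, 68 Hz, 100 Hz, 110 Hz, 142 Hz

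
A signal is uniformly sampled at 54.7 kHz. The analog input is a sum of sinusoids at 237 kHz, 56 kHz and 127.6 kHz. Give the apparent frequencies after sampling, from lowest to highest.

1.3 kHz, 18.2 kHz

fs/2 = 27.35 kHz.
237 kHz mod fs = 18.2 kHz.
18.2 kHz ≤ fs/2 = 27.35 kHz, appears at 18.2 kHz.
56 kHz mod fs = 1.3 kHz.
1.3 kHz ≤ fs/2 = 27.35 kHz, appears at 1.3 kHz.
127.6 kHz mod fs = 18.2 kHz.
18.2 kHz ≤ fs/2 = 27.35 kHz, appears at 18.2 kHz.
Distinct values: {1.3 kHz, 18.2 kHz}.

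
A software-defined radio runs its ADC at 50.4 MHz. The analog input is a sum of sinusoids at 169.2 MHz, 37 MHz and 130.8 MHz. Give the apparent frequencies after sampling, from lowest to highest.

fs/2 = 25.2 MHz.
169.2 MHz mod fs = 18 MHz.
18 MHz ≤ fs/2 = 25.2 MHz, appears at 18 MHz.
37 MHz > fs/2 = 25.2 MHz, folds to fs − 37 MHz = 13.4 MHz.
130.8 MHz mod fs = 30 MHz.
30 MHz > fs/2 = 25.2 MHz, folds to fs − 30 MHz = 20.4 MHz.
Distinct values: {13.4 MHz, 18 MHz, 20.4 MHz}.

13.4 MHz, 18 MHz, 20.4 MHz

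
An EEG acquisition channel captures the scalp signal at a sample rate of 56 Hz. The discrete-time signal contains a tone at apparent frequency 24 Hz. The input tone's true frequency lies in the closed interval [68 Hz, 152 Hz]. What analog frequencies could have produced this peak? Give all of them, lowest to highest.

Frequencies that alias to 24 Hz are k·fs ± 24 Hz for integer k ≥ 0.
k=0: 24 Hz.
k=1: 32 Hz, 80 Hz.
k=2: 88 Hz, 136 Hz.
k=3: 144 Hz, 192 Hz.
k=4: 200 Hz, 248 Hz.
Within [68 Hz, 152 Hz]: 80 Hz, 88 Hz, 136 Hz, 144 Hz.

80 Hz, 88 Hz, 136 Hz, 144 Hz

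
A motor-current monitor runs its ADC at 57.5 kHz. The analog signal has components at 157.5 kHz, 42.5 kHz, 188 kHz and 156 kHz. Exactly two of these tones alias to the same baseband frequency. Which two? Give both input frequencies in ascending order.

42.5 kHz, 157.5 kHz

fs/2 = 28.75 kHz.
157.5 kHz mod fs = 42.5 kHz.
42.5 kHz > fs/2 = 28.75 kHz, folds to fs − 42.5 kHz = 15 kHz.
42.5 kHz > fs/2 = 28.75 kHz, folds to fs − 42.5 kHz = 15 kHz.
188 kHz mod fs = 15.5 kHz.
15.5 kHz ≤ fs/2 = 28.75 kHz, appears at 15.5 kHz.
156 kHz mod fs = 41 kHz.
41 kHz > fs/2 = 28.75 kHz, folds to fs − 41 kHz = 16.5 kHz.
42.5 kHz and 157.5 kHz both map to 15 kHz.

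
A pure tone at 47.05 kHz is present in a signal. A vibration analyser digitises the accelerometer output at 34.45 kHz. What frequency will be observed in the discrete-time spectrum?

47.05 kHz mod fs = 12.6 kHz.
12.6 kHz ≤ fs/2 = 17.225 kHz, appears at 12.6 kHz.

12.6 kHz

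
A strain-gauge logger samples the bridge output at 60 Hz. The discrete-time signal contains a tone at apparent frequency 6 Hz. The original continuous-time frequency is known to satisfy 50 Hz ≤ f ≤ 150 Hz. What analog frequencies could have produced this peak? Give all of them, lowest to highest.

54 Hz, 66 Hz, 114 Hz, 126 Hz

Frequencies that alias to 6 Hz are k·fs ± 6 Hz for integer k ≥ 0.
k=0: 6 Hz.
k=1: 54 Hz, 66 Hz.
k=2: 114 Hz, 126 Hz.
k=3: 174 Hz, 186 Hz.
Within [50 Hz, 150 Hz]: 54 Hz, 66 Hz, 114 Hz, 126 Hz.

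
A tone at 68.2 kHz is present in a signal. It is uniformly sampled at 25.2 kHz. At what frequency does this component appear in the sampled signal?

68.2 kHz mod fs = 17.8 kHz.
17.8 kHz > fs/2 = 12.6 kHz, folds to fs − 17.8 kHz = 7.4 kHz.

7.4 kHz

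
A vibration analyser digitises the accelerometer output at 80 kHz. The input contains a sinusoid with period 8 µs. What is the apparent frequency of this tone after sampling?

T = 8 µs → f = 1/T = 125 kHz.
125 kHz mod fs = 45 kHz.
45 kHz > fs/2 = 40 kHz, folds to fs − 45 kHz = 35 kHz.

35 kHz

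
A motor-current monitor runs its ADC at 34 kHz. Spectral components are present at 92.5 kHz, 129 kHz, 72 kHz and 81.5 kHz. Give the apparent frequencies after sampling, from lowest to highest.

fs/2 = 17 kHz.
92.5 kHz mod fs = 24.5 kHz.
24.5 kHz > fs/2 = 17 kHz, folds to fs − 24.5 kHz = 9.5 kHz.
129 kHz mod fs = 27 kHz.
27 kHz > fs/2 = 17 kHz, folds to fs − 27 kHz = 7 kHz.
72 kHz mod fs = 4 kHz.
4 kHz ≤ fs/2 = 17 kHz, appears at 4 kHz.
81.5 kHz mod fs = 13.5 kHz.
13.5 kHz ≤ fs/2 = 17 kHz, appears at 13.5 kHz.
Distinct values: {4 kHz, 7 kHz, 9.5 kHz, 13.5 kHz}.

4 kHz, 7 kHz, 9.5 kHz, 13.5 kHz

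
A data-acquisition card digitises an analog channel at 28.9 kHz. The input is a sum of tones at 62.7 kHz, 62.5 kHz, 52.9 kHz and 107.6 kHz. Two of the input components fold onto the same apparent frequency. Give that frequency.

fs/2 = 14.45 kHz.
62.7 kHz mod fs = 4.9 kHz.
4.9 kHz ≤ fs/2 = 14.45 kHz, appears at 4.9 kHz.
62.5 kHz mod fs = 4.7 kHz.
4.7 kHz ≤ fs/2 = 14.45 kHz, appears at 4.7 kHz.
52.9 kHz mod fs = 24 kHz.
24 kHz > fs/2 = 14.45 kHz, folds to fs − 24 kHz = 4.9 kHz.
107.6 kHz mod fs = 20.9 kHz.
20.9 kHz > fs/2 = 14.45 kHz, folds to fs − 20.9 kHz = 8 kHz.
52.9 kHz and 62.7 kHz both map to 4.9 kHz.

4.9 kHz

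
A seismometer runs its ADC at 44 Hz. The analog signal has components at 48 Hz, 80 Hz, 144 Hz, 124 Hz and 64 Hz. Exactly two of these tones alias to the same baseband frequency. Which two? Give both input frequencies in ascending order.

80 Hz, 124 Hz

fs/2 = 22 Hz.
48 Hz mod fs = 4 Hz.
4 Hz ≤ fs/2 = 22 Hz, appears at 4 Hz.
80 Hz mod fs = 36 Hz.
36 Hz > fs/2 = 22 Hz, folds to fs − 36 Hz = 8 Hz.
144 Hz mod fs = 12 Hz.
12 Hz ≤ fs/2 = 22 Hz, appears at 12 Hz.
124 Hz mod fs = 36 Hz.
36 Hz > fs/2 = 22 Hz, folds to fs − 36 Hz = 8 Hz.
64 Hz mod fs = 20 Hz.
20 Hz ≤ fs/2 = 22 Hz, appears at 20 Hz.
80 Hz and 124 Hz both map to 8 Hz.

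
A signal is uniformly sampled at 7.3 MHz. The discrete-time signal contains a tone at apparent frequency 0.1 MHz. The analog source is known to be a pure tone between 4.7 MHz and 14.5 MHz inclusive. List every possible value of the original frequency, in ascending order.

7.2 MHz, 7.4 MHz, 14.5 MHz

Frequencies that alias to 0.1 MHz are k·fs ± 0.1 MHz for integer k ≥ 0.
k=0: 0.1 MHz.
k=1: 7.2 MHz, 7.4 MHz.
k=2: 14.5 MHz, 14.7 MHz.
k=3: 21.8 MHz, 22 MHz.
Within [4.7 MHz, 14.5 MHz]: 7.2 MHz, 7.4 MHz, 14.5 MHz.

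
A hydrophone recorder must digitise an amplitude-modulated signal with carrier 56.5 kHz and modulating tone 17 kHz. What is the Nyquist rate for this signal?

147 kHz

AM sidebands sit at fc ± fm = 39.5 kHz and 73.5 kHz.
Highest-frequency component: 73.5 kHz.
Nyquist rate = 2 × 73.5 kHz = 147 kHz.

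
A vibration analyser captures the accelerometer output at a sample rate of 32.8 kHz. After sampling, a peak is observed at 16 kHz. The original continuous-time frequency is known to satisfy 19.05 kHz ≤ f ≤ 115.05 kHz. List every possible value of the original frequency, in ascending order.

48.8 kHz, 49.6 kHz, 81.6 kHz, 82.4 kHz, 114.4 kHz

Frequencies that alias to 16 kHz are k·fs ± 16 kHz for integer k ≥ 0.
k=0: 16 kHz.
k=1: 16.8 kHz, 48.8 kHz.
k=2: 49.6 kHz, 81.6 kHz.
k=3: 82.4 kHz, 114.4 kHz.
k=4: 115.2 kHz, 147.2 kHz.
Within [19.05 kHz, 115.05 kHz]: 48.8 kHz, 49.6 kHz, 81.6 kHz, 82.4 kHz, 114.4 kHz.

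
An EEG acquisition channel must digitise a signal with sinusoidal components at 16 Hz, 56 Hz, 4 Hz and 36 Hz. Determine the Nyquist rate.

112 Hz

Highest-frequency component: 56 Hz.
Nyquist rate = 2 × 56 Hz = 112 Hz.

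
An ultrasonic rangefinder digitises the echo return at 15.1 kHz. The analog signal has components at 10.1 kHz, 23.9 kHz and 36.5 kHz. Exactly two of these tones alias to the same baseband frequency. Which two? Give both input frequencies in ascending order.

fs/2 = 7.55 kHz.
10.1 kHz > fs/2 = 7.55 kHz, folds to fs − 10.1 kHz = 5 kHz.
23.9 kHz mod fs = 8.8 kHz.
8.8 kHz > fs/2 = 7.55 kHz, folds to fs − 8.8 kHz = 6.3 kHz.
36.5 kHz mod fs = 6.3 kHz.
6.3 kHz ≤ fs/2 = 7.55 kHz, appears at 6.3 kHz.
23.9 kHz and 36.5 kHz both map to 6.3 kHz.

23.9 kHz, 36.5 kHz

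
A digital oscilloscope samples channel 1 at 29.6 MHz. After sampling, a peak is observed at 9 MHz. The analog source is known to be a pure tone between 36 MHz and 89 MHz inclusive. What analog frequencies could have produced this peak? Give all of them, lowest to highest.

Frequencies that alias to 9 MHz are k·fs ± 9 MHz for integer k ≥ 0.
k=0: 9 MHz.
k=1: 20.6 MHz, 38.6 MHz.
k=2: 50.2 MHz, 68.2 MHz.
k=3: 79.8 MHz, 97.8 MHz.
k=4: 109.4 MHz, 127.4 MHz.
Within [36 MHz, 89 MHz]: 38.6 MHz, 50.2 MHz, 68.2 MHz, 79.8 MHz.

38.6 MHz, 50.2 MHz, 68.2 MHz, 79.8 MHz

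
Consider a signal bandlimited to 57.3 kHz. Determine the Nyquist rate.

114.6 kHz

Nyquist rate = 2 × 57.3 kHz = 114.6 kHz.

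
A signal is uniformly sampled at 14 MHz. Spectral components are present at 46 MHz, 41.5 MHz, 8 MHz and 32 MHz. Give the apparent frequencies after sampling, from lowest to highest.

fs/2 = 7 MHz.
46 MHz mod fs = 4 MHz.
4 MHz ≤ fs/2 = 7 MHz, appears at 4 MHz.
41.5 MHz mod fs = 13.5 MHz.
13.5 MHz > fs/2 = 7 MHz, folds to fs − 13.5 MHz = 0.5 MHz.
8 MHz > fs/2 = 7 MHz, folds to fs − 8 MHz = 6 MHz.
32 MHz mod fs = 4 MHz.
4 MHz ≤ fs/2 = 7 MHz, appears at 4 MHz.
Distinct values: {0.5 MHz, 4 MHz, 6 MHz}.

0.5 MHz, 4 MHz, 6 MHz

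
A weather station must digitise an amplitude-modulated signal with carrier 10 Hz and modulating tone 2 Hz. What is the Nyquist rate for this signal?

AM sidebands sit at fc ± fm = 8 Hz and 12 Hz.
Highest-frequency component: 12 Hz.
Nyquist rate = 2 × 12 Hz = 24 Hz.

24 Hz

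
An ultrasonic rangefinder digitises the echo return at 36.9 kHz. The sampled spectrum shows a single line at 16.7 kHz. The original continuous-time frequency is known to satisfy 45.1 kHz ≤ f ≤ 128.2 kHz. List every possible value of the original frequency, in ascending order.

Frequencies that alias to 16.7 kHz are k·fs ± 16.7 kHz for integer k ≥ 0.
k=0: 16.7 kHz.
k=1: 20.2 kHz, 53.6 kHz.
k=2: 57.1 kHz, 90.5 kHz.
k=3: 94 kHz, 127.4 kHz.
k=4: 130.9 kHz, 164.3 kHz.
Within [45.1 kHz, 128.2 kHz]: 53.6 kHz, 57.1 kHz, 90.5 kHz, 94 kHz, 127.4 kHz.

53.6 kHz, 57.1 kHz, 90.5 kHz, 94 kHz, 127.4 kHz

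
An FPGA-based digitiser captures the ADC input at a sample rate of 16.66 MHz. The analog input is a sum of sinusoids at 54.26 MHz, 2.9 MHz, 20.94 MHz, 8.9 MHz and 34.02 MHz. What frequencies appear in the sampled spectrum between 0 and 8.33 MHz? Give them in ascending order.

fs/2 = 8.33 MHz.
54.26 MHz mod fs = 4.28 MHz.
4.28 MHz ≤ fs/2 = 8.33 MHz, appears at 4.28 MHz.
2.9 MHz ≤ fs/2 = 8.33 MHz, passes unchanged.
20.94 MHz mod fs = 4.28 MHz.
4.28 MHz ≤ fs/2 = 8.33 MHz, appears at 4.28 MHz.
8.9 MHz > fs/2 = 8.33 MHz, folds to fs − 8.9 MHz = 7.76 MHz.
34.02 MHz mod fs = 0.7 MHz.
0.7 MHz ≤ fs/2 = 8.33 MHz, appears at 0.7 MHz.
Distinct values: {0.7 MHz, 2.9 MHz, 4.28 MHz, 7.76 MHz}.

0.7 MHz, 2.9 MHz, 4.28 MHz, 7.76 MHz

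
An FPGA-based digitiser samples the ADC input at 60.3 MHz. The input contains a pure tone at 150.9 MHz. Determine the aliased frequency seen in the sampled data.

30 MHz

150.9 MHz mod fs = 30.3 MHz.
30.3 MHz > fs/2 = 30.15 MHz, folds to fs − 30.3 MHz = 30 MHz.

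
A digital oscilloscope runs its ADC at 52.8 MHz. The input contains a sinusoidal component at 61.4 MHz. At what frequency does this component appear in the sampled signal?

61.4 MHz mod fs = 8.6 MHz.
8.6 MHz ≤ fs/2 = 26.4 MHz, appears at 8.6 MHz.

8.6 MHz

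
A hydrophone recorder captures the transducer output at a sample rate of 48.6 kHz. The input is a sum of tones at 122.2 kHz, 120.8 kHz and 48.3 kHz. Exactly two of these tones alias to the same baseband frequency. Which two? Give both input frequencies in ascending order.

120.8 kHz, 122.2 kHz

fs/2 = 24.3 kHz.
122.2 kHz mod fs = 25 kHz.
25 kHz > fs/2 = 24.3 kHz, folds to fs − 25 kHz = 23.6 kHz.
120.8 kHz mod fs = 23.6 kHz.
23.6 kHz ≤ fs/2 = 24.3 kHz, appears at 23.6 kHz.
48.3 kHz > fs/2 = 24.3 kHz, folds to fs − 48.3 kHz = 0.3 kHz.
120.8 kHz and 122.2 kHz both map to 23.6 kHz.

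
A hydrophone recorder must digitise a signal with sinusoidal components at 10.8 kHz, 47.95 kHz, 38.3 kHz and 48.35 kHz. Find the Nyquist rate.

Highest-frequency component: 48.35 kHz.
Nyquist rate = 2 × 48.35 kHz = 96.7 kHz.

96.7 kHz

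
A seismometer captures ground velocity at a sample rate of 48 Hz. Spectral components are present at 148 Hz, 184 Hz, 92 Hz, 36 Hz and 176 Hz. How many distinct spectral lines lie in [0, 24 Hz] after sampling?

4

fs/2 = 24 Hz.
148 Hz mod fs = 4 Hz.
4 Hz ≤ fs/2 = 24 Hz, appears at 4 Hz.
184 Hz mod fs = 40 Hz.
40 Hz > fs/2 = 24 Hz, folds to fs − 40 Hz = 8 Hz.
92 Hz mod fs = 44 Hz.
44 Hz > fs/2 = 24 Hz, folds to fs − 44 Hz = 4 Hz.
36 Hz > fs/2 = 24 Hz, folds to fs − 36 Hz = 12 Hz.
176 Hz mod fs = 32 Hz.
32 Hz > fs/2 = 24 Hz, folds to fs − 32 Hz = 16 Hz.
Distinct values: {4 Hz, 8 Hz, 12 Hz, 16 Hz} → 4.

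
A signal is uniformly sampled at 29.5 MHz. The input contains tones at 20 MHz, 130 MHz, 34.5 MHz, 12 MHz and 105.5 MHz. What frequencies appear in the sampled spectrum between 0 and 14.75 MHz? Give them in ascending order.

fs/2 = 14.75 MHz.
20 MHz > fs/2 = 14.75 MHz, folds to fs − 20 MHz = 9.5 MHz.
130 MHz mod fs = 12 MHz.
12 MHz ≤ fs/2 = 14.75 MHz, appears at 12 MHz.
34.5 MHz mod fs = 5 MHz.
5 MHz ≤ fs/2 = 14.75 MHz, appears at 5 MHz.
12 MHz ≤ fs/2 = 14.75 MHz, passes unchanged.
105.5 MHz mod fs = 17 MHz.
17 MHz > fs/2 = 14.75 MHz, folds to fs − 17 MHz = 12.5 MHz.
Distinct values: {5 MHz, 9.5 MHz, 12 MHz, 12.5 MHz}.

5 MHz, 9.5 MHz, 12 MHz, 12.5 MHz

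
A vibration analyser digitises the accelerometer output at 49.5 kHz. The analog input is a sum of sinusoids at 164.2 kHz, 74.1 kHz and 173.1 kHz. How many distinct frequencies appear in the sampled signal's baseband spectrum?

fs/2 = 24.75 kHz.
164.2 kHz mod fs = 15.7 kHz.
15.7 kHz ≤ fs/2 = 24.75 kHz, appears at 15.7 kHz.
74.1 kHz mod fs = 24.6 kHz.
24.6 kHz ≤ fs/2 = 24.75 kHz, appears at 24.6 kHz.
173.1 kHz mod fs = 24.6 kHz.
24.6 kHz ≤ fs/2 = 24.75 kHz, appears at 24.6 kHz.
Distinct values: {15.7 kHz, 24.6 kHz} → 2.

2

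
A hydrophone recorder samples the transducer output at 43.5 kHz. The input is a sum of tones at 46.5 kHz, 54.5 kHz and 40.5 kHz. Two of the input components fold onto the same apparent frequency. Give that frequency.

fs/2 = 21.75 kHz.
46.5 kHz mod fs = 3 kHz.
3 kHz ≤ fs/2 = 21.75 kHz, appears at 3 kHz.
54.5 kHz mod fs = 11 kHz.
11 kHz ≤ fs/2 = 21.75 kHz, appears at 11 kHz.
40.5 kHz > fs/2 = 21.75 kHz, folds to fs − 40.5 kHz = 3 kHz.
40.5 kHz and 46.5 kHz both map to 3 kHz.

3 kHz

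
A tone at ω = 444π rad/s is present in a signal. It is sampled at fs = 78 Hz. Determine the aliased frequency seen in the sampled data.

ω = 444π rad/s → f = ω/(2π) = 222 Hz.
222 Hz mod fs = 66 Hz.
66 Hz > fs/2 = 39 Hz, folds to fs − 66 Hz = 12 Hz.

12 Hz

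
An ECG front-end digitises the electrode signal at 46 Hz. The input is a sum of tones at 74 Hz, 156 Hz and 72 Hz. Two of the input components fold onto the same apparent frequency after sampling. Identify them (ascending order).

74 Hz, 156 Hz

fs/2 = 23 Hz.
74 Hz mod fs = 28 Hz.
28 Hz > fs/2 = 23 Hz, folds to fs − 28 Hz = 18 Hz.
156 Hz mod fs = 18 Hz.
18 Hz ≤ fs/2 = 23 Hz, appears at 18 Hz.
72 Hz mod fs = 26 Hz.
26 Hz > fs/2 = 23 Hz, folds to fs − 26 Hz = 20 Hz.
74 Hz and 156 Hz both map to 18 Hz.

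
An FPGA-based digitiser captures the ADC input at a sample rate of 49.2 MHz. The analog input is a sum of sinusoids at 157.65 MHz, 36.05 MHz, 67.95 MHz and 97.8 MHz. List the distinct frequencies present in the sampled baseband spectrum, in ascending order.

0.6 MHz, 10.05 MHz, 13.15 MHz, 18.75 MHz

fs/2 = 24.6 MHz.
157.65 MHz mod fs = 10.05 MHz.
10.05 MHz ≤ fs/2 = 24.6 MHz, appears at 10.05 MHz.
36.05 MHz > fs/2 = 24.6 MHz, folds to fs − 36.05 MHz = 13.15 MHz.
67.95 MHz mod fs = 18.75 MHz.
18.75 MHz ≤ fs/2 = 24.6 MHz, appears at 18.75 MHz.
97.8 MHz mod fs = 48.6 MHz.
48.6 MHz > fs/2 = 24.6 MHz, folds to fs − 48.6 MHz = 0.6 MHz.
Distinct values: {0.6 MHz, 10.05 MHz, 13.15 MHz, 18.75 MHz}.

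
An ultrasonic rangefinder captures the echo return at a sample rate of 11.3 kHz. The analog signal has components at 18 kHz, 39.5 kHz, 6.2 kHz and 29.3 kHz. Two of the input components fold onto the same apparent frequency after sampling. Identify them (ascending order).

fs/2 = 5.65 kHz.
18 kHz mod fs = 6.7 kHz.
6.7 kHz > fs/2 = 5.65 kHz, folds to fs − 6.7 kHz = 4.6 kHz.
39.5 kHz mod fs = 5.6 kHz.
5.6 kHz ≤ fs/2 = 5.65 kHz, appears at 5.6 kHz.
6.2 kHz > fs/2 = 5.65 kHz, folds to fs − 6.2 kHz = 5.1 kHz.
29.3 kHz mod fs = 6.7 kHz.
6.7 kHz > fs/2 = 5.65 kHz, folds to fs − 6.7 kHz = 4.6 kHz.
18 kHz and 29.3 kHz both map to 4.6 kHz.

18 kHz, 29.3 kHz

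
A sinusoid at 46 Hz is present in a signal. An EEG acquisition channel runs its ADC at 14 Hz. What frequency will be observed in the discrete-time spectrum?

4 Hz

46 Hz mod fs = 4 Hz.
4 Hz ≤ fs/2 = 7 Hz, appears at 4 Hz.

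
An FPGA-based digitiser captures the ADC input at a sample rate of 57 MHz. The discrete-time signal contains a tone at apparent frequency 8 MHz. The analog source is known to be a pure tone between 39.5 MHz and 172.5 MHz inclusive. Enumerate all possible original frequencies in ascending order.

49 MHz, 65 MHz, 106 MHz, 122 MHz, 163 MHz

Frequencies that alias to 8 MHz are k·fs ± 8 MHz for integer k ≥ 0.
k=0: 8 MHz.
k=1: 49 MHz, 65 MHz.
k=2: 106 MHz, 122 MHz.
k=3: 163 MHz, 179 MHz.
k=4: 220 MHz, 236 MHz.
Within [39.5 MHz, 172.5 MHz]: 49 MHz, 65 MHz, 106 MHz, 122 MHz, 163 MHz.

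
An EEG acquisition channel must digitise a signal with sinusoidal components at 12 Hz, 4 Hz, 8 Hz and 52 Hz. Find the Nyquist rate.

Highest-frequency component: 52 Hz.
Nyquist rate = 2 × 52 Hz = 104 Hz.

104 Hz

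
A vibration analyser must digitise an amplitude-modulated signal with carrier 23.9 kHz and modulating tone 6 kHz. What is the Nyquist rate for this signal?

59.8 kHz

AM sidebands sit at fc ± fm = 17.9 kHz and 29.9 kHz.
Highest-frequency component: 29.9 kHz.
Nyquist rate = 2 × 29.9 kHz = 59.8 kHz.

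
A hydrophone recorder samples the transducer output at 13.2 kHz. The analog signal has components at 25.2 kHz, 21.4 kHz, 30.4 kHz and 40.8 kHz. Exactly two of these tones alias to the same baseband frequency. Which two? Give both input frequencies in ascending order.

25.2 kHz, 40.8 kHz

fs/2 = 6.6 kHz.
25.2 kHz mod fs = 12 kHz.
12 kHz > fs/2 = 6.6 kHz, folds to fs − 12 kHz = 1.2 kHz.
21.4 kHz mod fs = 8.2 kHz.
8.2 kHz > fs/2 = 6.6 kHz, folds to fs − 8.2 kHz = 5 kHz.
30.4 kHz mod fs = 4 kHz.
4 kHz ≤ fs/2 = 6.6 kHz, appears at 4 kHz.
40.8 kHz mod fs = 1.2 kHz.
1.2 kHz ≤ fs/2 = 6.6 kHz, appears at 1.2 kHz.
25.2 kHz and 40.8 kHz both map to 1.2 kHz.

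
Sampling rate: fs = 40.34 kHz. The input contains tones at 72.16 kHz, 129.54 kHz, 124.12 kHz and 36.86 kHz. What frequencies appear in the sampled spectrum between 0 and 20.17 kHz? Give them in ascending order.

fs/2 = 20.17 kHz.
72.16 kHz mod fs = 31.82 kHz.
31.82 kHz > fs/2 = 20.17 kHz, folds to fs − 31.82 kHz = 8.52 kHz.
129.54 kHz mod fs = 8.52 kHz.
8.52 kHz ≤ fs/2 = 20.17 kHz, appears at 8.52 kHz.
124.12 kHz mod fs = 3.1 kHz.
3.1 kHz ≤ fs/2 = 20.17 kHz, appears at 3.1 kHz.
36.86 kHz > fs/2 = 20.17 kHz, folds to fs − 36.86 kHz = 3.48 kHz.
Distinct values: {3.1 kHz, 3.48 kHz, 8.52 kHz}.

3.1 kHz, 3.48 kHz, 8.52 kHz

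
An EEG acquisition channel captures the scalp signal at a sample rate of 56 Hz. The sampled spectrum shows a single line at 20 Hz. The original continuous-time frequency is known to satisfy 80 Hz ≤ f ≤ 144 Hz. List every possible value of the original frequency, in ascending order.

Frequencies that alias to 20 Hz are k·fs ± 20 Hz for integer k ≥ 0.
k=0: 20 Hz.
k=1: 36 Hz, 76 Hz.
k=2: 92 Hz, 132 Hz.
k=3: 148 Hz, 188 Hz.
Within [80 Hz, 144 Hz]: 92 Hz, 132 Hz.

92 Hz, 132 Hz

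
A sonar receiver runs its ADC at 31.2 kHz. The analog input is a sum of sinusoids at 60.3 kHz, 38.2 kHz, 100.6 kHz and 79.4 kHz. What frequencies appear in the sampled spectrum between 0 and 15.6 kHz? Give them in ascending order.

fs/2 = 15.6 kHz.
60.3 kHz mod fs = 29.1 kHz.
29.1 kHz > fs/2 = 15.6 kHz, folds to fs − 29.1 kHz = 2.1 kHz.
38.2 kHz mod fs = 7 kHz.
7 kHz ≤ fs/2 = 15.6 kHz, appears at 7 kHz.
100.6 kHz mod fs = 7 kHz.
7 kHz ≤ fs/2 = 15.6 kHz, appears at 7 kHz.
79.4 kHz mod fs = 17 kHz.
17 kHz > fs/2 = 15.6 kHz, folds to fs − 17 kHz = 14.2 kHz.
Distinct values: {2.1 kHz, 7 kHz, 14.2 kHz}.

2.1 kHz, 7 kHz, 14.2 kHz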